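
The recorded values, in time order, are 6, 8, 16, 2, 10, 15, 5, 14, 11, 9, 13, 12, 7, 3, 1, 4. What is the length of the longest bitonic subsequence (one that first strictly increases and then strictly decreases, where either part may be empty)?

inc[i] = longest strictly increasing subsequence ending at i; dec[i] = longest strictly decreasing subsequence starting at i:
i:      1  2  3  4  5  6  7  8  9 10 11 12 13 14 15 16
a[i]:   6  8 16  2 10 15  5 14 11  9 13 12  7  3  1  4
inc:    1  2  3  1  3  4  2  4  4  3  5  5  3  2  1  3
dec:    4  4  8  2  5  7  3  6  5  4  5  4  3  2  1  1
Best peak at i=3 (value 16): inc=3, dec=8, length 3+8−1 = 10.

10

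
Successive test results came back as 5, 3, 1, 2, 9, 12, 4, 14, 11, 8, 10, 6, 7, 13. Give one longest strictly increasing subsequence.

Patience tails give the LIS length; then backtrack through the dp parents:
5 → extends → [5]
3 → replaces 5 → [3]
1 → replaces 3 → [1]
2 → extends → [1, 2]
9 → extends → [1, 2, 9]
12 → extends → [1, 2, 9, 12]
4 → replaces 9 → [1, 2, 4, 12]
14 → extends → [1, 2, 4, 12, 14]
11 → replaces 12 → [1, 2, 4, 11, 14]
8 → replaces 11 → [1, 2, 4, 8, 14]
10 → replaces 14 → [1, 2, 4, 8, 10]
6 → replaces 8 → [1, 2, 4, 6, 10]
7 → replaces 10 → [1, 2, 4, 6, 7]
13 → extends → [1, 2, 4, 6, 7, 13]
Length 6; one witness is 1, 2, 4, 8, 10, 13.

1, 2, 4, 8, 10, 13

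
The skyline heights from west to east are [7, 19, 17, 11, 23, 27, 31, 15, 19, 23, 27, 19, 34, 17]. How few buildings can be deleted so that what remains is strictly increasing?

Fewest deletions = n − (longest strictly increasing subsequence).
Patience tails:
7 → extends → [7]
19 → extends → [7, 19]
17 → replaces 19 → [7, 17]
11 → replaces 17 → [7, 11]
23 → extends → [7, 11, 23]
27 → extends → [7, 11, 23, 27]
31 → extends → [7, 11, 23, 27, 31]
15 → replaces 23 → [7, 11, 15, 27, 31]
19 → replaces 27 → [7, 11, 15, 19, 31]
23 → replaces 31 → [7, 11, 15, 19, 23]
27 → extends → [7, 11, 15, 19, 23, 27]
19 → already a tail → [7, 11, 15, 19, 23, 27]
34 → extends → [7, 11, 15, 19, 23, 27, 34]
17 → replaces 19 → [7, 11, 15, 17, 23, 27, 34]
Longest strictly increasing subsequence has length 7, so deletions = 14 − 7 = 7.

7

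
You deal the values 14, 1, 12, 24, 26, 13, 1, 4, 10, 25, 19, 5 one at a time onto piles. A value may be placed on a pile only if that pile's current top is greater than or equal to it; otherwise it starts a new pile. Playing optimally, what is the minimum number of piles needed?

Place each on the leftmost legal pile:
14 → new pile 1 (tops now [14])
1 → pile 1 (tops now [1])
12 → new pile 2 (tops now [1, 12])
24 → new pile 3 (tops now [1, 12, 24])
26 → new pile 4 (tops now [1, 12, 24, 26])
13 → pile 3 (tops now [1, 12, 13, 26])
1 → pile 1 (tops now [1, 12, 13, 26])
4 → pile 2 (tops now [1, 4, 13, 26])
10 → pile 3 (tops now [1, 4, 10, 26])
25 → pile 4 (tops now [1, 4, 10, 25])
19 → pile 4 (tops now [1, 4, 10, 19])
5 → pile 3 (tops now [1, 4, 5, 19])
Four piles.

4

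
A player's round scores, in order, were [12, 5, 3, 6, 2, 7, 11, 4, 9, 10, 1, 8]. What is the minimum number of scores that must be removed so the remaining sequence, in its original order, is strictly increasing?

Fewest deletions = n − (longest strictly increasing subsequence).
i:      1  2  3  4  5  6  7  8  9 10 11 12
a[i]:  12  5  3  6  2  7 11  4  9 10  1  8
dp:     1  1  1  2  1  3  4  2  4  5  1  4
max dp = 5, so deletions = 12 − 5 = 7.

7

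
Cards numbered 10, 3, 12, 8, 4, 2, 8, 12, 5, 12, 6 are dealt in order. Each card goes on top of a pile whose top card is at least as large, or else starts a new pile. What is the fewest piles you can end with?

4

The minimum number of non-increasing subsequences covering a sequence equals the length of its longest strictly increasing subsequence.
LIS length is 4 (e.g. 3, 4, 8, 12), so 4 piles are needed.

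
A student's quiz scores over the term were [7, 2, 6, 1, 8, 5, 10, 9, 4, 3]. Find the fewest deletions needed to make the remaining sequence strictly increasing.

6

Fewest deletions = n − (longest strictly increasing subsequence).
Patience tails:
7 → extends → [7]
2 → replaces 7 → [2]
6 → extends → [2, 6]
1 → replaces 2 → [1, 6]
8 → extends → [1, 6, 8]
5 → replaces 6 → [1, 5, 8]
10 → extends → [1, 5, 8, 10]
9 → replaces 10 → [1, 5, 8, 9]
4 → replaces 5 → [1, 4, 8, 9]
3 → replaces 4 → [1, 3, 8, 9]
Longest strictly increasing subsequence has length 4, so deletions = 10 − 4 = 6.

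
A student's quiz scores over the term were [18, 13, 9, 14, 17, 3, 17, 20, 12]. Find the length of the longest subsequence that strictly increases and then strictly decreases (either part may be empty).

5

inc[i] = longest strictly increasing subsequence ending at i; dec[i] = longest strictly decreasing subsequence starting at i:
i:      1  2  3  4  5  6  7  8  9
a[i]:  18 13  9 14 17  3 17 20 12
inc:    1  1  1  2  3  1  3  4  2
dec:    4  3  2  2  2  1  2  2  1
Best peak at i=8 (value 20): inc=4, dec=2, length 4+2−1 = 5.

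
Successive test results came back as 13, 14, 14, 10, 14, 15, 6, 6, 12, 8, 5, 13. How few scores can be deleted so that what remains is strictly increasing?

Fewest deletions = n − (longest strictly increasing subsequence).
Patience tails:
13 → extends → [13]
14 → extends → [13, 14]
14 → already a tail → [13, 14]
10 → replaces 13 → [10, 14]
14 → already a tail → [10, 14]
15 → extends → [10, 14, 15]
6 → replaces 10 → [6, 14, 15]
6 → already a tail → [6, 14, 15]
12 → replaces 14 → [6, 12, 15]
8 → replaces 12 → [6, 8, 15]
5 → replaces 6 → [5, 8, 15]
13 → replaces 15 → [5, 8, 13]
Longest strictly increasing subsequence has length 3, so deletions = 12 − 3 = 9.

9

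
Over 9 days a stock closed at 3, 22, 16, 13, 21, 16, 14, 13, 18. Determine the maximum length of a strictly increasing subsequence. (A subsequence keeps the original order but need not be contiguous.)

Let dp[i] be the length of the longest such subsequence ending at index i:
i:      1  2  3  4  5  6  7  8  9
a[i]:   3 22 16 13 21 16 14 13 18
dp:     1  2  2  2  3  3  3  2  4
Maximum dp value is 4.

4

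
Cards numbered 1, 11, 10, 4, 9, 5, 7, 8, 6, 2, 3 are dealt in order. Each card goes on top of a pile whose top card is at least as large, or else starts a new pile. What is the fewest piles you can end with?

5

The minimum number of non-increasing subsequences covering a sequence equals the length of its longest strictly increasing subsequence.
LIS length is 5 (e.g. 1, 4, 5, 7, 8), so 5 piles are needed.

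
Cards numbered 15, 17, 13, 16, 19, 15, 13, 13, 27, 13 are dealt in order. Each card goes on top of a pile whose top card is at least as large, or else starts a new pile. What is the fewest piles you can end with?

Place each on the leftmost legal pile:
15 → new pile 1 (tops now [15])
17 → new pile 2 (tops now [15, 17])
13 → pile 1 (tops now [13, 17])
16 → pile 2 (tops now [13, 16])
19 → new pile 3 (tops now [13, 16, 19])
15 → pile 2 (tops now [13, 15, 19])
13 → pile 1 (tops now [13, 15, 19])
13 → pile 1 (tops now [13, 15, 19])
27 → new pile 4 (tops now [13, 15, 19, 27])
13 → pile 1 (tops now [13, 15, 19, 27])
Four piles.

4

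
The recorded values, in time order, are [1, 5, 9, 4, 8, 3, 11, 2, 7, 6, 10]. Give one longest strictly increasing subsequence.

Patience tails give the LIS length; then backtrack through the dp parents:
1 → extends → [1]
5 → extends → [1, 5]
9 → extends → [1, 5, 9]
4 → replaces 5 → [1, 4, 9]
8 → replaces 9 → [1, 4, 8]
3 → replaces 4 → [1, 3, 8]
11 → extends → [1, 3, 8, 11]
2 → replaces 3 → [1, 2, 8, 11]
7 → replaces 8 → [1, 2, 7, 11]
6 → replaces 7 → [1, 2, 6, 11]
10 → replaces 11 → [1, 2, 6, 10]
Length 4; one witness is 1, 5, 9, 11.

1, 5, 9, 11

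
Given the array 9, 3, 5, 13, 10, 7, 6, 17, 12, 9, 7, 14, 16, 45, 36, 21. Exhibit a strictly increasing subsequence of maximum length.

Patience tails give the LIS length; then backtrack through the dp parents:
9 → extends → [9]
3 → replaces 9 → [3]
5 → extends → [3, 5]
13 → extends → [3, 5, 13]
10 → replaces 13 → [3, 5, 10]
7 → replaces 10 → [3, 5, 7]
6 → replaces 7 → [3, 5, 6]
17 → extends → [3, 5, 6, 17]
12 → replaces 17 → [3, 5, 6, 12]
9 → replaces 12 → [3, 5, 6, 9]
7 → replaces 9 → [3, 5, 6, 7]
14 → extends → [3, 5, 6, 7, 14]
16 → extends → [3, 5, 6, 7, 14, 16]
45 → extends → [3, 5, 6, 7, 14, 16, 45]
36 → replaces 45 → [3, 5, 6, 7, 14, 16, 36]
21 → replaces 36 → [3, 5, 6, 7, 14, 16, 21]
Length 7; one witness is 3, 5, 10, 12, 14, 16, 45.

3, 5, 10, 12, 14, 16, 45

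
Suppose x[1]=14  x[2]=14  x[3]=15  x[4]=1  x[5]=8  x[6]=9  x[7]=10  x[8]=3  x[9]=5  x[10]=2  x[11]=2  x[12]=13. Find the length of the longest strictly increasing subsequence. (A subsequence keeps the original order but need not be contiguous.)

5

Let dp[i] be the length of the longest such subsequence ending at index i:
i:      1  2  3  4  5  6  7  8  9 10 11 12
x[i]:  14 14 15  1  8  9 10  3  5  2  2 13
dp:     1  1  2  1  2  3  4  2  3  2  2  5
Maximum dp value is 5.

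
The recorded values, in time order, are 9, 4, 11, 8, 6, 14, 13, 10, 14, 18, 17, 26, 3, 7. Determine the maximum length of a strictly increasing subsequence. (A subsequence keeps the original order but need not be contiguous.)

6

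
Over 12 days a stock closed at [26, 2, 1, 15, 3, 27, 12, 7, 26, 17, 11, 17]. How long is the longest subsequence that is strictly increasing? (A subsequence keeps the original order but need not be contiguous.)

5

Let dp[i] be the length of the longest such subsequence ending at index i:
i:      1  2  3  4  5  6  7  8  9 10 11 12
a[i]:  26  2  1 15  3 27 12  7 26 17 11 17
dp:     1  1  1  2  2  3  3  3  4  4  4  5
Maximum dp value is 5.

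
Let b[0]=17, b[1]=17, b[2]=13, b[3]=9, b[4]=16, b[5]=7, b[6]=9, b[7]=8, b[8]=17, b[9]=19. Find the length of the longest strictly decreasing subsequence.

Negate each value so 'decreasing' becomes 'increasing', then run patience tails on the negated sequence:
-17 → extends → [-17]
-17 → already a tail → [-17]
-13 → extends → [-17, -13]
-9 → extends → [-17, -13, -9]
-16 → replaces -13 → [-17, -16, -9]
-7 → extends → [-17, -16, -9, -7]
-9 → already a tail → [-17, -16, -9, -7]
-8 → replaces -7 → [-17, -16, -9, -8]
-17 → already a tail → [-17, -16, -9, -8]
-19 → replaces -17 → [-19, -16, -9, -8]
Four tails, so the longest strictly decreasing subsequence of the original has length 4.

4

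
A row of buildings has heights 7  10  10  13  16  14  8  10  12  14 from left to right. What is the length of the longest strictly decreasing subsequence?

Let dp[i] be the longest strictly decreasing subsequence ending at i:
i:      1  2  3  4  5  6  7  8  9 10
a[i]:   7 10 10 13 16 14  8 10 12 14
dp:     1  1  1  1  1  2  3  3  3  2
Maximum is 3.

3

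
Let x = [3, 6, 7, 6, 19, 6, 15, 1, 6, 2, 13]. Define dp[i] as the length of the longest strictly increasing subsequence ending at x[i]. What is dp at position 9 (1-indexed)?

2

dp[i] = 1 + max{dp[j] : j<i, x[j]<x[i]} (or 1 if no such j):
i:      1  2  3  4  5  6  7  8  9 10 11
x[i]:   3  6  7  6 19  6 15  1  6  2 13
dp:     1  2  3  2  4  2  4  1  2  2  4
At index 9 the value is 2.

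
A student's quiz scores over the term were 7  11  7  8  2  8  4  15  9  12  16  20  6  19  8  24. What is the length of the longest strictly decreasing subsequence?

Let dp[i] be the longest strictly decreasing subsequence ending at i:
i:      1  2  3  4  5  6  7  8  9 10 11 12 13 14 15 16
a[i]:   7 11  7  8  2  8  4 15  9 12 16 20  6 19  8 24
dp:     1  1  2  2  3  2  3  1  2  2  1  1  3  2  3  1
Maximum is 3.

3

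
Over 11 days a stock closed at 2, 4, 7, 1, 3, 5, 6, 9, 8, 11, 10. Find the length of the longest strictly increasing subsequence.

Let dp[i] be the length of the longest such subsequence ending at index i:
i:      1  2  3  4  5  6  7  8  9 10 11
a[i]:   2  4  7  1  3  5  6  9  8 11 10
dp:     1  2  3  1  2  3  4  5  5  6  6
Maximum dp value is 6.

6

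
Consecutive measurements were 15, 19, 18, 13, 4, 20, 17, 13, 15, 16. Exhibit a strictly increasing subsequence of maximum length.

4, 13, 15, 16

Patience tails give the LIS length; then backtrack through the dp parents:
15 → extends → [15]
19 → extends → [15, 19]
18 → replaces 19 → [15, 18]
13 → replaces 15 → [13, 18]
4 → replaces 13 → [4, 18]
20 → extends → [4, 18, 20]
17 → replaces 18 → [4, 17, 20]
13 → replaces 17 → [4, 13, 20]
15 → replaces 20 → [4, 13, 15]
16 → extends → [4, 13, 15, 16]
Length 4; one witness is 4, 13, 15, 16.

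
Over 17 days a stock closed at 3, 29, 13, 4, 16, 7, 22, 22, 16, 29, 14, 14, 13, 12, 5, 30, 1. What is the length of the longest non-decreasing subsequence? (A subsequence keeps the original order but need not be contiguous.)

7

Track the smallest tail for each achievable length (allowing ties):
3 → extends → [3]
29 → extends → [3, 29]
13 → replaces 29 → [3, 13]
4 → replaces 13 → [3, 4]
16 → extends → [3, 4, 16]
7 → replaces 16 → [3, 4, 7]
22 → extends → [3, 4, 7, 22]
22 → extends → [3, 4, 7, 22, 22]
16 → replaces 22 → [3, 4, 7, 16, 22]
29 → extends → [3, 4, 7, 16, 22, 29]
14 → replaces 16 → [3, 4, 7, 14, 22, 29]
14 → replaces 22 → [3, 4, 7, 14, 14, 29]
13 → replaces 14 → [3, 4, 7, 13, 14, 29]
12 → replaces 13 → [3, 4, 7, 12, 14, 29]
5 → replaces 7 → [3, 4, 5, 12, 14, 29]
30 → extends → [3, 4, 5, 12, 14, 29, 30]
1 → replaces 3 → [1, 4, 5, 12, 14, 29, 30]
Seven tails, so the longest non-decreasing subsequence has length 7 (e.g. 3, 13, 16, 22, 22, 29, 30).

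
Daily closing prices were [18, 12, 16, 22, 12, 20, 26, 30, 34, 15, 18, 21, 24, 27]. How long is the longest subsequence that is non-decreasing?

7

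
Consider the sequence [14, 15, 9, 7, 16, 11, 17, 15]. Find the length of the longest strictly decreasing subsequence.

Negate each value so 'decreasing' becomes 'increasing', then run patience tails on the negated sequence:
-14 → extends → [-14]
-15 → replaces -14 → [-15]
-9 → extends → [-15, -9]
-7 → extends → [-15, -9, -7]
-16 → replaces -15 → [-16, -9, -7]
-11 → replaces -9 → [-16, -11, -7]
-17 → replaces -16 → [-17, -11, -7]
-15 → replaces -11 → [-17, -15, -7]
Three tails, so the longest strictly decreasing subsequence of the original has length 3.

3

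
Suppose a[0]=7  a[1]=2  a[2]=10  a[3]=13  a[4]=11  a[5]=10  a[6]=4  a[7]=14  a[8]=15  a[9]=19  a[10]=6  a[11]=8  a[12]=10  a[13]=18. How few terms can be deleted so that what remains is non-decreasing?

8

Fewest deletions = n − (longest non-decreasing subsequence).
Patience tails:
7 → extends → [7]
2 → replaces 7 → [2]
10 → extends → [2, 10]
13 → extends → [2, 10, 13]
11 → replaces 13 → [2, 10, 11]
10 → replaces 11 → [2, 10, 10]
4 → replaces 10 → [2, 4, 10]
14 → extends → [2, 4, 10, 14]
15 → extends → [2, 4, 10, 14, 15]
19 → extends → [2, 4, 10, 14, 15, 19]
6 → replaces 10 → [2, 4, 6, 14, 15, 19]
8 → replaces 14 → [2, 4, 6, 8, 15, 19]
10 → replaces 15 → [2, 4, 6, 8, 10, 19]
18 → replaces 19 → [2, 4, 6, 8, 10, 18]
Longest non-decreasing subsequence has length 6, so deletions = 14 − 6 = 8.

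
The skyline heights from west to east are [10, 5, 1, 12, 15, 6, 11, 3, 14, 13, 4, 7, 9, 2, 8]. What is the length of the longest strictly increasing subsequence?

Let dp[i] be the length of the longest such subsequence ending at index i:
i:      1  2  3  4  5  6  7  8  9 10 11 12 13 14 15
a[i]:  10  5  1 12 15  6 11  3 14 13  4  7  9  2  8
dp:     1  1  1  2  3  2  3  2  4  4  3  4  5  2  5
Maximum dp value is 5.

5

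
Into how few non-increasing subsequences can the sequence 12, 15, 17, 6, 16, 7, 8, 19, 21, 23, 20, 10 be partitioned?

Place each on the leftmost legal pile:
12 → new pile 1 (tops now [12])
15 → new pile 2 (tops now [12, 15])
17 → new pile 3 (tops now [12, 15, 17])
6 → pile 1 (tops now [6, 15, 17])
16 → pile 3 (tops now [6, 15, 16])
7 → pile 2 (tops now [6, 7, 16])
8 → pile 3 (tops now [6, 7, 8])
19 → new pile 4 (tops now [6, 7, 8, 19])
21 → new pile 5 (tops now [6, 7, 8, 19, 21])
23 → new pile 6 (tops now [6, 7, 8, 19, 21, 23])
20 → pile 5 (tops now [6, 7, 8, 19, 20, 23])
10 → pile 4 (tops now [6, 7, 8, 10, 20, 23])
Six piles.

6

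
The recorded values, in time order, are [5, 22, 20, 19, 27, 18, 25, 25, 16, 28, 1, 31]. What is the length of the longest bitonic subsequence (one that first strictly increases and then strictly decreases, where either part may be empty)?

inc[i] = longest strictly increasing subsequence ending at i; dec[i] = longest strictly decreasing subsequence starting at i:
i:      1  2  3  4  5  6  7  8  9 10 11 12
a[i]:   5 22 20 19 27 18 25 25 16 28  1 31
inc:    1  2  2  2  3  2  3  3  2  4  1  5
dec:    2  6  5  4  4  3  3  3  2  2  1  1
Best peak at i=2 (value 22): inc=2, dec=6, length 2+6−1 = 7.

7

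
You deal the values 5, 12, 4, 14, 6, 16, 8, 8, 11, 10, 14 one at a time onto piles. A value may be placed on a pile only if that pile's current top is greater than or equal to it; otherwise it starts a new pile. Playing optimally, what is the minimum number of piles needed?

Place each on the leftmost legal pile:
5 → new pile 1 (tops now [5])
12 → new pile 2 (tops now [5, 12])
4 → pile 1 (tops now [4, 12])
14 → new pile 3 (tops now [4, 12, 14])
6 → pile 2 (tops now [4, 6, 14])
16 → new pile 4 (tops now [4, 6, 14, 16])
8 → pile 3 (tops now [4, 6, 8, 16])
8 → pile 3 (tops now [4, 6, 8, 16])
11 → pile 4 (tops now [4, 6, 8, 11])
10 → pile 4 (tops now [4, 6, 8, 10])
14 → new pile 5 (tops now [4, 6, 8, 10, 14])
Five piles.

5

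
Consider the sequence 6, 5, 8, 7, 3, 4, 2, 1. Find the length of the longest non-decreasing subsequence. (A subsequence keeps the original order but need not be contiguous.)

2

Track the smallest tail for each achievable length (allowing ties):
6 → extends → [6]
5 → replaces 6 → [5]
8 → extends → [5, 8]
7 → replaces 8 → [5, 7]
3 → replaces 5 → [3, 7]
4 → replaces 7 → [3, 4]
2 → replaces 3 → [2, 4]
1 → replaces 2 → [1, 4]
Two tails, so the longest non-decreasing subsequence has length 2 (e.g. 6, 8).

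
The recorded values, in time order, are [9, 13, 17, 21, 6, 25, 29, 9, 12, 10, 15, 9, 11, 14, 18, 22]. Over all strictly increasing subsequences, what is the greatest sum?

114

Let S[i] be the best sum of a strictly increasing subsequence ending at i:
i:       1   2   3   4   5   6   7   8   9  10  11  12  13  14  15  16
a[i]:    9  13  17  21   6  25  29   9  12  10  15   9  11  14  18  22
S:       9  22  39  60   6  85 114  15  27  25  42  15  36  50  68  90
Maximum is 114 (e.g. 9 + 13 + 17 + 21 + 25 + 29).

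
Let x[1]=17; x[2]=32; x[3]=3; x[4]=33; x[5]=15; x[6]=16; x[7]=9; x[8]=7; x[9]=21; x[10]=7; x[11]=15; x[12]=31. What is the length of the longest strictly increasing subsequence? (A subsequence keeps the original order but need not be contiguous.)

Track the smallest tail for each achievable length (strict):
17 → extends → [17]
32 → extends → [17, 32]
3 → replaces 17 → [3, 32]
33 → extends → [3, 32, 33]
15 → replaces 32 → [3, 15, 33]
16 → replaces 33 → [3, 15, 16]
9 → replaces 15 → [3, 9, 16]
7 → replaces 9 → [3, 7, 16]
21 → extends → [3, 7, 16, 21]
7 → already a tail → [3, 7, 16, 21]
15 → replaces 16 → [3, 7, 15, 21]
31 → extends → [3, 7, 15, 21, 31]
Five tails, so the longest strictly increasing subsequence has length 5 (e.g. 3, 15, 16, 21, 31).

5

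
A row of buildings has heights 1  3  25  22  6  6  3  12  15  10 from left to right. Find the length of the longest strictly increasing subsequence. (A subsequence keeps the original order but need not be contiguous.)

Track the smallest tail for each achievable length (strict):
1 → extends → [1]
3 → extends → [1, 3]
25 → extends → [1, 3, 25]
22 → replaces 25 → [1, 3, 22]
6 → replaces 22 → [1, 3, 6]
6 → already a tail → [1, 3, 6]
3 → already a tail → [1, 3, 6]
12 → extends → [1, 3, 6, 12]
15 → extends → [1, 3, 6, 12, 15]
10 → replaces 12 → [1, 3, 6, 10, 15]
Five tails, so the longest strictly increasing subsequence has length 5 (e.g. 1, 3, 6, 12, 15).

5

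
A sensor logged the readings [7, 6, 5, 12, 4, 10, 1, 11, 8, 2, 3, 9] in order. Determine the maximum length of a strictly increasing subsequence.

Track the smallest tail for each achievable length (strict):
7 → extends → [7]
6 → replaces 7 → [6]
5 → replaces 6 → [5]
12 → extends → [5, 12]
4 → replaces 5 → [4, 12]
10 → replaces 12 → [4, 10]
1 → replaces 4 → [1, 10]
11 → extends → [1, 10, 11]
8 → replaces 10 → [1, 8, 11]
2 → replaces 8 → [1, 2, 11]
3 → replaces 11 → [1, 2, 3]
9 → extends → [1, 2, 3, 9]
Four tails, so the longest strictly increasing subsequence has length 4 (e.g. 1, 2, 3, 9).

4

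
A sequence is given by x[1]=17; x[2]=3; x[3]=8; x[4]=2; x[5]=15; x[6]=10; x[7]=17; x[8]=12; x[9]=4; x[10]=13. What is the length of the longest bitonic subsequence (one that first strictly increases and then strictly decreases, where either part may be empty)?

6

inc[i] = longest strictly increasing subsequence ending at i; dec[i] = longest strictly decreasing subsequence starting at i:
i:      1  2  3  4  5  6  7  8  9 10
x[i]:  17  3  8  2 15 10 17 12  4 13
inc:    1  1  2  1  3  3  4  4  2  5
dec:    4  2  2  1  3  2  3  2  1  1
Best peak at i=7 (value 17): inc=4, dec=3, length 4+3−1 = 6.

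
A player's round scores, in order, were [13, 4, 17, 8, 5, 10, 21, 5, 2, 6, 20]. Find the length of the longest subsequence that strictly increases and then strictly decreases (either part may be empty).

6

inc[i] = longest strictly increasing subsequence ending at i; dec[i] = longest strictly decreasing subsequence starting at i:
i:      1  2  3  4  5  6  7  8  9 10 11
a[i]:  13  4 17  8  5 10 21  5  2  6 20
inc:    1  1  2  2  2  3  4  2  1  3  4
dec:    4  2  4  3  2  3  3  2  1  1  1
Best peak at i=7 (value 21): inc=4, dec=3, length 4+3−1 = 6.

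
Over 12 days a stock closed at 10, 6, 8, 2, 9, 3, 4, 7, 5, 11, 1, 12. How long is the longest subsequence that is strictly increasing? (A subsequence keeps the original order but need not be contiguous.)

Track the smallest tail for each achievable length (strict):
10 → extends → [10]
6 → replaces 10 → [6]
8 → extends → [6, 8]
2 → replaces 6 → [2, 8]
9 → extends → [2, 8, 9]
3 → replaces 8 → [2, 3, 9]
4 → replaces 9 → [2, 3, 4]
7 → extends → [2, 3, 4, 7]
5 → replaces 7 → [2, 3, 4, 5]
11 → extends → [2, 3, 4, 5, 11]
1 → replaces 2 → [1, 3, 4, 5, 11]
12 → extends → [1, 3, 4, 5, 11, 12]
Six tails, so the longest strictly increasing subsequence has length 6 (e.g. 2, 3, 4, 7, 11, 12).

6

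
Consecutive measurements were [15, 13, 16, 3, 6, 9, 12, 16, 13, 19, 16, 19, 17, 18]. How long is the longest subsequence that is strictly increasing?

Track the smallest tail for each achievable length (strict):
15 → extends → [15]
13 → replaces 15 → [13]
16 → extends → [13, 16]
3 → replaces 13 → [3, 16]
6 → replaces 16 → [3, 6]
9 → extends → [3, 6, 9]
12 → extends → [3, 6, 9, 12]
16 → extends → [3, 6, 9, 12, 16]
13 → replaces 16 → [3, 6, 9, 12, 13]
19 → extends → [3, 6, 9, 12, 13, 19]
16 → replaces 19 → [3, 6, 9, 12, 13, 16]
19 → extends → [3, 6, 9, 12, 13, 16, 19]
17 → replaces 19 → [3, 6, 9, 12, 13, 16, 17]
18 → extends → [3, 6, 9, 12, 13, 16, 17, 18]
Eight tails, so the longest strictly increasing subsequence has length 8 (e.g. 3, 6, 9, 12, 13, 16, 17, 18).

8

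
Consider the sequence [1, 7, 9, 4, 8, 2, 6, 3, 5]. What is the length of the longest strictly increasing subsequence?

4

Let dp[i] be the length of the longest such subsequence ending at index i:
i:     1 2 3 4 5 6 7 8 9
a[i]:  1 7 9 4 8 2 6 3 5
dp:    1 2 3 2 3 2 3 3 4
Maximum dp value is 4.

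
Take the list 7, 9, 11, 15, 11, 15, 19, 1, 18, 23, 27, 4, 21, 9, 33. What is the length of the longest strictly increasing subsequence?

Track the smallest tail for each achievable length (strict):
7 → extends → [7]
9 → extends → [7, 9]
11 → extends → [7, 9, 11]
15 → extends → [7, 9, 11, 15]
11 → already a tail → [7, 9, 11, 15]
15 → already a tail → [7, 9, 11, 15]
19 → extends → [7, 9, 11, 15, 19]
1 → replaces 7 → [1, 9, 11, 15, 19]
18 → replaces 19 → [1, 9, 11, 15, 18]
23 → extends → [1, 9, 11, 15, 18, 23]
27 → extends → [1, 9, 11, 15, 18, 23, 27]
4 → replaces 9 → [1, 4, 11, 15, 18, 23, 27]
21 → replaces 23 → [1, 4, 11, 15, 18, 21, 27]
9 → replaces 11 → [1, 4, 9, 15, 18, 21, 27]
33 → extends → [1, 4, 9, 15, 18, 21, 27, 33]
Eight tails, so the longest strictly increasing subsequence has length 8 (e.g. 7, 9, 11, 15, 19, 23, 27, 33).

8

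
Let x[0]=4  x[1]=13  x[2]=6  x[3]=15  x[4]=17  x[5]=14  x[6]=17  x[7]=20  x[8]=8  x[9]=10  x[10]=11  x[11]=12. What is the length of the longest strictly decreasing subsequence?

Let dp[i] be the longest strictly decreasing subsequence ending at i:
i:      0  1  2  3  4  5  6  7  8  9 10 11
x[i]:   4 13  6 15 17 14 17 20  8 10 11 12
dp:     1  1  2  1  1  2  1  1  3  3  3  3
Maximum is 3.

3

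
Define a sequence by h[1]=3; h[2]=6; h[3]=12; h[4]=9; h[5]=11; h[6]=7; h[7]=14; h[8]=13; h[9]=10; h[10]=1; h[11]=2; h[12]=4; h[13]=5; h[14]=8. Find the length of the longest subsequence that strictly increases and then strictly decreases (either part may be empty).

inc[i] = longest strictly increasing subsequence ending at i; dec[i] = longest strictly decreasing subsequence starting at i:
i:      1  2  3  4  5  6  7  8  9 10 11 12 13 14
h[i]:   3  6 12  9 11  7 14 13 10  1  2  4  5  8
inc:    1  2  3  3  4  3  5  5  4  1  2  3  4  5
dec:    2  2  4  3  3  2  4  3  2  1  1  1  1  1
Best peak at i=7 (value 14): inc=5, dec=4, length 5+4−1 = 8.

8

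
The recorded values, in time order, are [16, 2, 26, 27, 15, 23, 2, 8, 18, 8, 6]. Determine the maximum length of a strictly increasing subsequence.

3

Track the smallest tail for each achievable length (strict):
16 → extends → [16]
2 → replaces 16 → [2]
26 → extends → [2, 26]
27 → extends → [2, 26, 27]
15 → replaces 26 → [2, 15, 27]
23 → replaces 27 → [2, 15, 23]
2 → already a tail → [2, 15, 23]
8 → replaces 15 → [2, 8, 23]
18 → replaces 23 → [2, 8, 18]
8 → already a tail → [2, 8, 18]
6 → replaces 8 → [2, 6, 18]
Three tails, so the longest strictly increasing subsequence has length 3 (e.g. 16, 26, 27).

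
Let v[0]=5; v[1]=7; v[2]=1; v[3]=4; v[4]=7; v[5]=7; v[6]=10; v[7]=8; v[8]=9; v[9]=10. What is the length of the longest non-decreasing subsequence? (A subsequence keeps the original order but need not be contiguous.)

7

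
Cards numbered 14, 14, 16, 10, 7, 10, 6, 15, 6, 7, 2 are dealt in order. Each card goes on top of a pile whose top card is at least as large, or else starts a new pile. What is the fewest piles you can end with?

The minimum number of non-increasing subsequences covering a sequence equals the length of its longest strictly increasing subsequence.
LIS length is 3 (e.g. 7, 10, 15), so 3 piles are needed.

3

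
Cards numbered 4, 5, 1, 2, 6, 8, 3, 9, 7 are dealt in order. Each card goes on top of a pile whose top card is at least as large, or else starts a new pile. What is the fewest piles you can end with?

5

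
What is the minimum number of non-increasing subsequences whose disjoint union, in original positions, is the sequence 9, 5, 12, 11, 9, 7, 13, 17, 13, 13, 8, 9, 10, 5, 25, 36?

7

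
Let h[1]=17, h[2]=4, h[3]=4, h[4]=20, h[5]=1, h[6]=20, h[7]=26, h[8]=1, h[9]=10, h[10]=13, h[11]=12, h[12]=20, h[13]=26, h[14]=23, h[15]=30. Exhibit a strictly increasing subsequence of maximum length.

Patience tails give the LIS length; then backtrack through the dp parents:
17 → extends → [17]
4 → replaces 17 → [4]
4 → already a tail → [4]
20 → extends → [4, 20]
1 → replaces 4 → [1, 20]
20 → already a tail → [1, 20]
26 → extends → [1, 20, 26]
1 → already a tail → [1, 20, 26]
10 → replaces 20 → [1, 10, 26]
13 → replaces 26 → [1, 10, 13]
12 → replaces 13 → [1, 10, 12]
20 → extends → [1, 10, 12, 20]
26 → extends → [1, 10, 12, 20, 26]
23 → replaces 26 → [1, 10, 12, 20, 23]
30 → extends → [1, 10, 12, 20, 23, 30]
Length 6; one witness is 4, 10, 13, 20, 26, 30.

4, 10, 13, 20, 26, 30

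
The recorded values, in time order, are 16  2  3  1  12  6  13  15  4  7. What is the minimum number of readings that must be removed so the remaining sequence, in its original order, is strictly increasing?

5

Fewest deletions = n − (longest strictly increasing subsequence).
Patience tails:
16 → extends → [16]
2 → replaces 16 → [2]
3 → extends → [2, 3]
1 → replaces 2 → [1, 3]
12 → extends → [1, 3, 12]
6 → replaces 12 → [1, 3, 6]
13 → extends → [1, 3, 6, 13]
15 → extends → [1, 3, 6, 13, 15]
4 → replaces 6 → [1, 3, 4, 13, 15]
7 → replaces 13 → [1, 3, 4, 7, 15]
Longest strictly increasing subsequence has length 5, so deletions = 10 − 5 = 5.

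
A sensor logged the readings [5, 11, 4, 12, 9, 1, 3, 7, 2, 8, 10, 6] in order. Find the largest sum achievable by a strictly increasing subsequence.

30

Let S[i] be the best sum of a strictly increasing subsequence ending at i:
i:      1  2  3  4  5  6  7  8  9 10 11 12
a[i]:   5 11  4 12  9  1  3  7  2  8 10  6
S:      5 16  4 28 14  1  4 12  3 20 30 11
Maximum is 30 (e.g. 5 + 7 + 8 + 10).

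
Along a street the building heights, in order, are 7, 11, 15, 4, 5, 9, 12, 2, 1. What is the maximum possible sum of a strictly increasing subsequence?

Let S[i] be the best sum of a strictly increasing subsequence ending at i:
i:      1  2  3  4  5  6  7  8  9
a[i]:   7 11 15  4  5  9 12  2  1
S:      7 18 33  4  9 18 30  2  1
Maximum is 33 (e.g. 7 + 11 + 15).

33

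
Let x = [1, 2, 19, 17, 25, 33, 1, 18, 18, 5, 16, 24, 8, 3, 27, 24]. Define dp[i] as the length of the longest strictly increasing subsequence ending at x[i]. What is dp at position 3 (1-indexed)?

dp[i] = 1 + max{dp[j] : j<i, x[j]<x[i]} (or 1 if no such j):
i:      1  2  3  4  5  6  7  8  9 10 11 12 13 14 15 16
x[i]:   1  2 19 17 25 33  1 18 18  5 16 24  8  3 27 24
dp:     1  2  3  3  4  5  1  4  4  3  4  5  4  3  6  5
At index 3 the value is 3.

3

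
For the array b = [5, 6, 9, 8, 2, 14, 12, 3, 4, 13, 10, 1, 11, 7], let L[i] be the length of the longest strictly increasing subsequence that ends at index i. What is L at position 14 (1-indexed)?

4

dp[i] = 1 + max{dp[j] : j<i, b[j]<b[i]} (or 1 if no such j):
i:      1  2  3  4  5  6  7  8  9 10 11 12 13 14
b[i]:   5  6  9  8  2 14 12  3  4 13 10  1 11  7
dp:     1  2  3  3  1  4  4  2  3  5  4  1  5  4
At index 14 the value is 4.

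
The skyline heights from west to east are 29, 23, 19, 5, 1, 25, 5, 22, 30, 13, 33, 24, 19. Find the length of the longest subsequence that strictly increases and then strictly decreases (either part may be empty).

7

inc[i] = longest strictly increasing subsequence ending at i; dec[i] = longest strictly decreasing subsequence starting at i:
i:      1  2  3  4  5  6  7  8  9 10 11 12 13
a[i]:  29 23 19  5  1 25  5 22 30 13 33 24 19
inc:    1  1  1  1  1  2  2  3  4  3  5  4  4
dec:    5  4  3  2  1  3  1  2  3  1  3  2  1
Best peak at i=11 (value 33): inc=5, dec=3, length 5+3−1 = 7.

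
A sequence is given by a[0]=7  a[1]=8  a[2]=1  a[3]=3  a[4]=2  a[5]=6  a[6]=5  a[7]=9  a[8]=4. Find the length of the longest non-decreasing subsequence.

Let dp[i] be the length of the longest such subsequence ending at index i:
i:     0 1 2 3 4 5 6 7 8
a[i]:  7 8 1 3 2 6 5 9 4
dp:    1 2 1 2 2 3 3 4 3
Maximum dp value is 4.

4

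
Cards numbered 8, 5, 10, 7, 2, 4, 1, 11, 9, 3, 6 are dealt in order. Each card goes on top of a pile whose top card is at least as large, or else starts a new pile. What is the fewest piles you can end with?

3

The minimum number of non-increasing subsequences covering a sequence equals the length of its longest strictly increasing subsequence.
LIS length is 3 (e.g. 8, 10, 11), so 3 piles are needed.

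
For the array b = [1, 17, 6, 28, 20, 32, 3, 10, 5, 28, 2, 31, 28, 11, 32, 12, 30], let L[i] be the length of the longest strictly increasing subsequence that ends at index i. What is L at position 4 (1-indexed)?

3

dp[i] = 1 + max{dp[j] : j<i, b[j]<b[i]} (or 1 if no such j):
i:      1  2  3  4  5  6  7  8  9 10 11 12 13 14 15 16 17
b[i]:   1 17  6 28 20 32  3 10  5 28  2 31 28 11 32 12 30
dp:     1  2  2  3  3  4  2  3  3  4  2  5  4  4  6  5  6
At index 4 the value is 3.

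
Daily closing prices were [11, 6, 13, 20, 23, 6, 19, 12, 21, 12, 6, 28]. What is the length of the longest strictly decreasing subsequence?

Let dp[i] be the longest strictly decreasing subsequence ending at i:
i:      1  2  3  4  5  6  7  8  9 10 11 12
a[i]:  11  6 13 20 23  6 19 12 21 12  6 28
dp:     1  2  1  1  1  2  2  3  2  3  4  1
Maximum is 4.

4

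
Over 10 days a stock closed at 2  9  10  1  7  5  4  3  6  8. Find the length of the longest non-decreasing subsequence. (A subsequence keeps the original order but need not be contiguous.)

4

Let dp[i] be the length of the longest such subsequence ending at index i:
i:      1  2  3  4  5  6  7  8  9 10
a[i]:   2  9 10  1  7  5  4  3  6  8
dp:     1  2  3  1  2  2  2  2  3  4
Maximum dp value is 4.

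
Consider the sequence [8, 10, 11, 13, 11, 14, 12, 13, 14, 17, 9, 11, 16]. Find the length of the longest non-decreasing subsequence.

8

Track the smallest tail for each achievable length (allowing ties):
8 → extends → [8]
10 → extends → [8, 10]
11 → extends → [8, 10, 11]
13 → extends → [8, 10, 11, 13]
11 → replaces 13 → [8, 10, 11, 11]
14 → extends → [8, 10, 11, 11, 14]
12 → replaces 14 → [8, 10, 11, 11, 12]
13 → extends → [8, 10, 11, 11, 12, 13]
14 → extends → [8, 10, 11, 11, 12, 13, 14]
17 → extends → [8, 10, 11, 11, 12, 13, 14, 17]
9 → replaces 10 → [8, 9, 11, 11, 12, 13, 14, 17]
11 → replaces 12 → [8, 9, 11, 11, 11, 13, 14, 17]
16 → replaces 17 → [8, 9, 11, 11, 11, 13, 14, 16]
Eight tails, so the longest non-decreasing subsequence has length 8 (e.g. 8, 10, 11, 11, 12, 13, 14, 17).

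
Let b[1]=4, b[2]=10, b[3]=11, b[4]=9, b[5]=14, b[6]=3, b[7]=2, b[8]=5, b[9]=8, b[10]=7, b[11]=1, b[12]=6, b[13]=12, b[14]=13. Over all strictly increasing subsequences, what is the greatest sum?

50

Let S[i] be the best sum of a strictly increasing subsequence ending at i:
i:      1  2  3  4  5  6  7  8  9 10 11 12 13 14
b[i]:   4 10 11  9 14  3  2  5  8  7  1  6 12 13
S:      4 14 25 13 39  3  2  9 17 16  1 15 37 50
Maximum is 50 (e.g. 4 + 10 + 11 + 12 + 13).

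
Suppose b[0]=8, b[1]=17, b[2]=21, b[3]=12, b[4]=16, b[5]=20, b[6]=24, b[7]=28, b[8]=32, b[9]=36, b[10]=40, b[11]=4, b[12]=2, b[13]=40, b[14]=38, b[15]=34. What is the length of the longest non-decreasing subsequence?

Let dp[i] be the length of the longest such subsequence ending at index i:
i:      0  1  2  3  4  5  6  7  8  9 10 11 12 13 14 15
b[i]:   8 17 21 12 16 20 24 28 32 36 40  4  2 40 38 34
dp:     1  2  3  2  3  4  5  6  7  8  9  1  1 10  9  8
Maximum dp value is 10.

10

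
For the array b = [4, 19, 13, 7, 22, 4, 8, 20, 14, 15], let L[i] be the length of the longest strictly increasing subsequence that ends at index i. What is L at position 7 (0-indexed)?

4

dp[i] = 1 + max{dp[j] : j<i, b[j]<b[i]} (or 1 if no such j):
i:      0  1  2  3  4  5  6  7  8  9
b[i]:   4 19 13  7 22  4  8 20 14 15
dp:     1  2  2  2  3  1  3  4  4  5
At index 7 the value is 4.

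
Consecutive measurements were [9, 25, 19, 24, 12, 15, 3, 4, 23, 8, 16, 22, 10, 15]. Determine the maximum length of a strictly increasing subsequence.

5

Track the smallest tail for each achievable length (strict):
9 → extends → [9]
25 → extends → [9, 25]
19 → replaces 25 → [9, 19]
24 → extends → [9, 19, 24]
12 → replaces 19 → [9, 12, 24]
15 → replaces 24 → [9, 12, 15]
3 → replaces 9 → [3, 12, 15]
4 → replaces 12 → [3, 4, 15]
23 → extends → [3, 4, 15, 23]
8 → replaces 15 → [3, 4, 8, 23]
16 → replaces 23 → [3, 4, 8, 16]
22 → extends → [3, 4, 8, 16, 22]
10 → replaces 16 → [3, 4, 8, 10, 22]
15 → replaces 22 → [3, 4, 8, 10, 15]
Five tails, so the longest strictly increasing subsequence has length 5 (e.g. 9, 12, 15, 16, 22).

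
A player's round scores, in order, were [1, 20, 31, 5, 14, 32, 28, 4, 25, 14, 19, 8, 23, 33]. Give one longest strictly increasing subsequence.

1, 5, 14, 19, 23, 33

Patience tails give the LIS length; then backtrack through the dp parents:
1 → extends → [1]
20 → extends → [1, 20]
31 → extends → [1, 20, 31]
5 → replaces 20 → [1, 5, 31]
14 → replaces 31 → [1, 5, 14]
32 → extends → [1, 5, 14, 32]
28 → replaces 32 → [1, 5, 14, 28]
4 → replaces 5 → [1, 4, 14, 28]
25 → replaces 28 → [1, 4, 14, 25]
14 → already a tail → [1, 4, 14, 25]
19 → replaces 25 → [1, 4, 14, 19]
8 → replaces 14 → [1, 4, 8, 19]
23 → extends → [1, 4, 8, 19, 23]
33 → extends → [1, 4, 8, 19, 23, 33]
Length 6; one witness is 1, 5, 14, 19, 23, 33.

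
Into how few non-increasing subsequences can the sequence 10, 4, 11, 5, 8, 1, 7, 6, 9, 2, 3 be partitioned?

4

Place each on the leftmost legal pile:
10 → new pile 1 (tops now [10])
4 → pile 1 (tops now [4])
11 → new pile 2 (tops now [4, 11])
5 → pile 2 (tops now [4, 5])
8 → new pile 3 (tops now [4, 5, 8])
1 → pile 1 (tops now [1, 5, 8])
7 → pile 3 (tops now [1, 5, 7])
6 → pile 3 (tops now [1, 5, 6])
9 → new pile 4 (tops now [1, 5, 6, 9])
2 → pile 2 (tops now [1, 2, 6, 9])
3 → pile 3 (tops now [1, 2, 3, 9])
Four piles.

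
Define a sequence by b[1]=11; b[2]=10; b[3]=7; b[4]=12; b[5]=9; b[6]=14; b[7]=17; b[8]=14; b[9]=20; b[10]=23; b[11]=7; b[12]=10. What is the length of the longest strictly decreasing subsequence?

4

Let dp[i] be the longest strictly decreasing subsequence ending at i:
i:      1  2  3  4  5  6  7  8  9 10 11 12
b[i]:  11 10  7 12  9 14 17 14 20 23  7 10
dp:     1  2  3  1  3  1  1  2  1  1  4  3
Maximum is 4.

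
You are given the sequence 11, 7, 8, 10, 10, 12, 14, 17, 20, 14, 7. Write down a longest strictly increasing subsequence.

Patience tails give the LIS length; then backtrack through the dp parents:
11 → extends → [11]
7 → replaces 11 → [7]
8 → extends → [7, 8]
10 → extends → [7, 8, 10]
10 → already a tail → [7, 8, 10]
12 → extends → [7, 8, 10, 12]
14 → extends → [7, 8, 10, 12, 14]
17 → extends → [7, 8, 10, 12, 14, 17]
20 → extends → [7, 8, 10, 12, 14, 17, 20]
14 → already a tail → [7, 8, 10, 12, 14, 17, 20]
7 → already a tail → [7, 8, 10, 12, 14, 17, 20]
Length 7; one witness is 7, 8, 10, 12, 14, 17, 20.

7, 8, 10, 12, 14, 17, 20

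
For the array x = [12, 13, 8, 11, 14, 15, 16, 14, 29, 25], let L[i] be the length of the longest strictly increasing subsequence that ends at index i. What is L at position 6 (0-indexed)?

5

dp[i] = 1 + max{dp[j] : j<i, x[j]<x[i]} (or 1 if no such j):
i:      0  1  2  3  4  5  6  7  8  9
x[i]:  12 13  8 11 14 15 16 14 29 25
dp:     1  2  1  2  3  4  5  3  6  6
At index 6 the value is 5.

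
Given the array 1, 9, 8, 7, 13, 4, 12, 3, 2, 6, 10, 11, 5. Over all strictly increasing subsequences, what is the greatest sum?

Let S[i] be the best sum of a strictly increasing subsequence ending at i:
i:      1  2  3  4  5  6  7  8  9 10 11 12 13
a[i]:   1  9  8  7 13  4 12  3  2  6 10 11  5
S:      1 10  9  8 23  5 22  4  3 11 21 32 10
Maximum is 32 (e.g. 1 + 4 + 6 + 10 + 11).

32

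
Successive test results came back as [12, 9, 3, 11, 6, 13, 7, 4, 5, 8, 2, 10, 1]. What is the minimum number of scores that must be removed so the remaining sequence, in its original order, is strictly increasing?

8

Fewest deletions = n − (longest strictly increasing subsequence).
Patience tails:
12 → extends → [12]
9 → replaces 12 → [9]
3 → replaces 9 → [3]
11 → extends → [3, 11]
6 → replaces 11 → [3, 6]
13 → extends → [3, 6, 13]
7 → replaces 13 → [3, 6, 7]
4 → replaces 6 → [3, 4, 7]
5 → replaces 7 → [3, 4, 5]
8 → extends → [3, 4, 5, 8]
2 → replaces 3 → [2, 4, 5, 8]
10 → extends → [2, 4, 5, 8, 10]
1 → replaces 2 → [1, 4, 5, 8, 10]
Longest strictly increasing subsequence has length 5, so deletions = 13 − 5 = 8.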